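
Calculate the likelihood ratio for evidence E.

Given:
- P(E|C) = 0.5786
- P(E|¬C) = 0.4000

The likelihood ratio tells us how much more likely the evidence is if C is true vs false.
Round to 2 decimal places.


Likelihood Ratio (LR) = P(E|C) / P(E|¬C)

LR = 0.5786 / 0.4000
   = 1.45

The evidence is 1.45 times more likely if C is true than if C is false.
LR > 1, so observing E raises the odds in favor of C.


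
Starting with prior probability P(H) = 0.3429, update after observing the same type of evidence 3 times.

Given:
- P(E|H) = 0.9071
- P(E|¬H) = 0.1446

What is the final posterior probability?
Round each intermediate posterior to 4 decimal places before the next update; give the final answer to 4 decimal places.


Sequential Bayesian updating:

Initial prior: P(H) = 0.3429

Update 1:
  P(E) = 0.9071 × 0.3429 + 0.1446 × 0.6571 = 0.31104459 + 0.09501666 = 0.40606125
  P(H|E) = 0.31104459 / 0.40606125 = 0.7660

Update 2:
  P(E) = 0.9071 × 0.7660 + 0.1446 × 0.2340 = 0.69483860 + 0.03383640 = 0.72867500
  P(H|E) = 0.69483860 / 0.72867500 = 0.9536

Update 3:
  P(E) = 0.9071 × 0.9536 + 0.1446 × 0.0464 = 0.86501056 + 0.00670944 = 0.87172000
  P(H|E) = 0.86501056 / 0.87172000 = 0.9923

Final posterior: 0.9923


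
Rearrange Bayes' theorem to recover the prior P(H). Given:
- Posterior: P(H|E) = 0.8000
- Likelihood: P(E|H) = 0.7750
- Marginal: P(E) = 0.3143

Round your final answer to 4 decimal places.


From Bayes' theorem: P(H|E) = P(E|H) × P(H) / P(E)

Rearranging for P(H):
P(H) = P(H|E) × P(E) / P(E|H)
     = 0.8000 × 0.3143 / 0.7750
     = 0.25144000 / 0.7750
     = 0.3244


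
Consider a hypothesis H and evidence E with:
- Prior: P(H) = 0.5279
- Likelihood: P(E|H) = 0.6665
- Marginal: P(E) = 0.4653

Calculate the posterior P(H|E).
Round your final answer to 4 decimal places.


Using Bayes' theorem:

P(H|E) = P(E|H) × P(H) / P(E)
       = 0.6665 × 0.5279 / 0.4653
       = 0.35184535 / 0.4653
       = 0.7562

The evidence strengthens our belief in H.
Prior: 0.5279 → Posterior: 0.7562


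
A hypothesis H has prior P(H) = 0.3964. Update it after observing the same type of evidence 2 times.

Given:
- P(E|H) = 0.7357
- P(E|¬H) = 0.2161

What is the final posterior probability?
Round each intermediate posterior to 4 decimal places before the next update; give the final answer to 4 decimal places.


Sequential Bayesian updating:

Initial prior: P(H) = 0.3964

Update 1:
  P(E) = 0.7357 × 0.3964 + 0.2161 × 0.6036 = 0.29163148 + 0.13043796 = 0.42206944
  P(H|E) = 0.29163148 / 0.42206944 = 0.6910

Update 2:
  P(E) = 0.7357 × 0.6910 + 0.2161 × 0.3090 = 0.50836870 + 0.06677490 = 0.57514360
  P(H|E) = 0.50836870 / 0.57514360 = 0.8839

Final posterior: 0.8839


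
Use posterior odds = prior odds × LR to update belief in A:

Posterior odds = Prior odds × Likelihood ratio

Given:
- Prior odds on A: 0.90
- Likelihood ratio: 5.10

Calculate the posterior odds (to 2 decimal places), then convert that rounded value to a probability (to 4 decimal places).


Step 1: Calculate posterior odds
Posterior odds = Prior odds × LR
               = 0.90 × 5.10
               = 4.59

Step 2: Convert to probability
P(A|E) = Posterior odds / (1 + Posterior odds)
       = 4.59 / (1 + 4.59)
       = 4.59 / 5.59
       = 0.8211

The evidence increased P(A) from 0.4737 to 0.8211.


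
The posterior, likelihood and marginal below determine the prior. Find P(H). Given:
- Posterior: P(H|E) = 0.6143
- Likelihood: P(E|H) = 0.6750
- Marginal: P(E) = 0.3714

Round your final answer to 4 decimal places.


From Bayes' theorem: P(H|E) = P(E|H) × P(H) / P(E)

Rearranging for P(H):
P(H) = P(H|E) × P(E) / P(E|H)
     = 0.6143 × 0.3714 / 0.6750
     = 0.22815102 / 0.6750
     = 0.3380


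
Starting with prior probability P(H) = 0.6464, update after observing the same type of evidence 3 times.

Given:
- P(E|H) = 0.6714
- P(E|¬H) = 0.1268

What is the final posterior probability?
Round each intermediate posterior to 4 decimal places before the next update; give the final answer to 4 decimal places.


Sequential Bayesian updating:

Initial prior: P(H) = 0.6464

Update 1:
  P(E) = 0.6714 × 0.6464 + 0.1268 × 0.3536 = 0.43399296 + 0.04483648 = 0.47882944
  P(H|E) = 0.43399296 / 0.47882944 = 0.9064

Update 2:
  P(E) = 0.6714 × 0.9064 + 0.1268 × 0.0936 = 0.60855696 + 0.01186848 = 0.62042544
  P(H|E) = 0.60855696 / 0.62042544 = 0.9809

Update 3:
  P(E) = 0.6714 × 0.9809 + 0.1268 × 0.0191 = 0.65857626 + 0.00242188 = 0.66099814
  P(H|E) = 0.65857626 / 0.66099814 = 0.9963

Final posterior: 0.9963


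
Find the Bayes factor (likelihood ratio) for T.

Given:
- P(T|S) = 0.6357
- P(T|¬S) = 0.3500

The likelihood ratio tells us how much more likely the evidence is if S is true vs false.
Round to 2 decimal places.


Likelihood Ratio (LR) = P(T|S) / P(T|¬S)

LR = 0.6357 / 0.3500
   = 1.82

The evidence is 1.82 times more likely if S is true than if S is false.
Because LR exceeds 1, T is evidence for S.


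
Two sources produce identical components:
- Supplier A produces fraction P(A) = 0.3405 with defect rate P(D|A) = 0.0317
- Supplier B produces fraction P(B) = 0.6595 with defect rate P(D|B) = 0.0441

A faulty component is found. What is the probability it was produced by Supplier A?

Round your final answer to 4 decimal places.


Let A = from Supplier A, D = faulty

Given:
- P(A) = 0.3405, P(B) = 0.6595
- P(D|A) = 0.0317, P(D|B) = 0.0441

Step 1: Find P(D)
P(D) = P(D|A)P(A) + P(D|B)P(B)
     = 0.0317 × 0.3405 + 0.0441 × 0.6595
     = 0.01079385 + 0.02908395
     = 0.03987780

Step 2: Apply Bayes' theorem
P(A|D) = P(D|A)P(A) / P(D)
       = 0.01079385 / 0.03987780
       = 0.2707


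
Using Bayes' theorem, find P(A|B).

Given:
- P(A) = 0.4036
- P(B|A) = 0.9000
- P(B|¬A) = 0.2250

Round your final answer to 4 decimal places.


Bayes' theorem: P(A|B) = P(B|A) × P(A) / P(B)

Step 1: Calculate P(B) using law of total probability
P(B) = P(B|A)P(A) + P(B|¬A)P(¬A)
     = 0.9000 × 0.4036 + 0.2250 × 0.5964
     = 0.36324000 + 0.13419000
     = 0.49743000

Step 2: Apply Bayes' theorem
P(A|B) = P(B|A) × P(A) / P(B)
       = 0.36324000 / 0.49743000
       = 0.7302


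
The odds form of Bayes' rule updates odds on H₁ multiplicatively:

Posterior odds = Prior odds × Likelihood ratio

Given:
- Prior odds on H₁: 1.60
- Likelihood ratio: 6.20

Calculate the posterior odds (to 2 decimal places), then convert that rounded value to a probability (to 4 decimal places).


Step 1: Calculate posterior odds
Posterior odds = Prior odds × LR
               = 1.60 × 6.20
               = 9.92

Step 2: Convert to probability
P(H₁|E) = Posterior odds / (1 + Posterior odds)
       = 9.92 / (1 + 9.92)
       = 9.92 / 10.92
       = 0.9084

The evidence increased P(H₁) from 0.6154 to 0.9084.


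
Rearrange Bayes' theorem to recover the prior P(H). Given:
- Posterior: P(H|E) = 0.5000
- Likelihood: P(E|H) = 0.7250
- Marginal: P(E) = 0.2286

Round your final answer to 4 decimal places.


From Bayes' theorem: P(H|E) = P(E|H) × P(H) / P(E)

Rearranging for P(H):
P(H) = P(H|E) × P(E) / P(E|H)
     = 0.5000 × 0.2286 / 0.7250
     = 0.11430000 / 0.7250
     = 0.1577


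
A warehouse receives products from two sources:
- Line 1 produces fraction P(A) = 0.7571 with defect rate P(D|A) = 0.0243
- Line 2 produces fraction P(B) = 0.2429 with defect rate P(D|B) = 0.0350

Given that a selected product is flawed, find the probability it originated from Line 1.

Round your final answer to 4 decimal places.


Let A = from Line 1, D = flawed

Given:
- P(A) = 0.7571, P(B) = 0.2429
- P(D|A) = 0.0243, P(D|B) = 0.0350

Step 1: Find P(D)
P(D) = P(D|A)P(A) + P(D|B)P(B)
     = 0.0243 × 0.7571 + 0.0350 × 0.2429
     = 0.01839753 + 0.00850150
     = 0.02689903

Step 2: Apply Bayes' theorem
P(A|D) = P(D|A)P(A) / P(D)
       = 0.01839753 / 0.02689903
       = 0.6839


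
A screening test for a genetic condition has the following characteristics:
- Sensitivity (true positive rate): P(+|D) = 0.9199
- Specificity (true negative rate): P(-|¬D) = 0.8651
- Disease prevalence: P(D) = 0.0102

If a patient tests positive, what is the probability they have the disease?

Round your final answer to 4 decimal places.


Let D = has disease, + = positive test

Given:
- P(D) = 0.0102 (prevalence)
- P(+|D) = 0.9199 (sensitivity)
- P(-|¬D) = 0.8651 (specificity)
- P(+|¬D) = 0.1349 (false positive rate = 1 - specificity)

Step 1: Find P(+)
P(+) = P(+|D)P(D) + P(+|¬D)P(¬D)
     = 0.9199 × 0.0102 + 0.1349 × 0.9898
     = 0.00938298 + 0.13352402
     = 0.14290700

Step 2: Apply Bayes' theorem for P(D|+)
P(D|+) = P(+|D)P(D) / P(+)
       = 0.00938298 / 0.14290700
       = 0.0657


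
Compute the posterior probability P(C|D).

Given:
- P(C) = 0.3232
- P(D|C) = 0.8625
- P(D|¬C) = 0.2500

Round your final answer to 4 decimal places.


Bayes' theorem: P(C|D) = P(D|C) × P(C) / P(D)

Step 1: Calculate P(D) using law of total probability
P(D) = P(D|C)P(C) + P(D|¬C)P(¬C)
     = 0.8625 × 0.3232 + 0.2500 × 0.6768
     = 0.27876000 + 0.16920000
     = 0.44796000

Step 2: Apply Bayes' theorem
P(C|D) = P(D|C) × P(C) / P(D)
       = 0.27876000 / 0.44796000
       = 0.6223


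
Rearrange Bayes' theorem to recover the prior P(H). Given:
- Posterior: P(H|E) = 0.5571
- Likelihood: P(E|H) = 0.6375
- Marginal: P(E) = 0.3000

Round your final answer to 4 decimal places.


From Bayes' theorem: P(H|E) = P(E|H) × P(H) / P(E)

Rearranging for P(H):
P(H) = P(H|E) × P(E) / P(E|H)
     = 0.5571 × 0.3000 / 0.6375
     = 0.16713000 / 0.6375
     = 0.2622


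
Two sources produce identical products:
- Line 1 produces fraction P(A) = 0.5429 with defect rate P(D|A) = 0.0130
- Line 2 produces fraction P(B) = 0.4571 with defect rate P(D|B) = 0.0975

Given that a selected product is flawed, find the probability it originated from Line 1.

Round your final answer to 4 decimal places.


Let A = from Line 1, D = flawed

Given:
- P(A) = 0.5429, P(B) = 0.4571
- P(D|A) = 0.0130, P(D|B) = 0.0975

Step 1: Find P(D)
P(D) = P(D|A)P(A) + P(D|B)P(B)
     = 0.0130 × 0.5429 + 0.0975 × 0.4571
     = 0.00705770 + 0.04456725
     = 0.05162495

Step 2: Apply Bayes' theorem
P(A|D) = P(D|A)P(A) / P(D)
       = 0.00705770 / 0.05162495
       = 0.1367


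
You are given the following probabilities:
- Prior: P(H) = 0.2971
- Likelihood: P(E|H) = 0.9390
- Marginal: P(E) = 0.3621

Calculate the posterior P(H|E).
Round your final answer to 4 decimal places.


Using Bayes' theorem:

P(H|E) = P(E|H) × P(H) / P(E)
       = 0.9390 × 0.2971 / 0.3621
       = 0.27897690 / 0.3621
       = 0.7704

The evidence strengthens our belief in H.
Prior: 0.2971 → Posterior: 0.7704


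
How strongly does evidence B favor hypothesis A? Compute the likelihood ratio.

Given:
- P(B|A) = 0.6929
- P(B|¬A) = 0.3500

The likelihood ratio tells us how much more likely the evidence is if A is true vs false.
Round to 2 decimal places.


Likelihood Ratio (LR) = P(B|A) / P(B|¬A)

LR = 0.6929 / 0.3500
   = 1.98

The evidence is 1.98 times more likely if A is true than if A is false.
Since LR > 1, the evidence supports A over ¬A.


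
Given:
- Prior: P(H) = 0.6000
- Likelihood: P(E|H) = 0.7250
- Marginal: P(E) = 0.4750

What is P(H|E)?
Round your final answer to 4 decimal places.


Using Bayes' theorem:

P(H|E) = P(E|H) × P(H) / P(E)
       = 0.7250 × 0.6000 / 0.4750
       = 0.43500000 / 0.4750
       = 0.9158

The evidence strengthens our belief in H.
Prior: 0.6000 → Posterior: 0.9158


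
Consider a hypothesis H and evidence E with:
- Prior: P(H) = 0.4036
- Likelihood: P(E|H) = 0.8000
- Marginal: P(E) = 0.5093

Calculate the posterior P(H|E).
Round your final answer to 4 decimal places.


Using Bayes' theorem:

P(H|E) = P(E|H) × P(H) / P(E)
       = 0.8000 × 0.4036 / 0.5093
       = 0.32288000 / 0.5093
       = 0.6340

The evidence strengthens our belief in H.
Prior: 0.4036 → Posterior: 0.6340


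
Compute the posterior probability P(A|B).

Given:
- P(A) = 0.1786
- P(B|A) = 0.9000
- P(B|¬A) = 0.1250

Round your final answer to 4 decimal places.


Bayes' theorem: P(A|B) = P(B|A) × P(A) / P(B)

Step 1: Calculate P(B) using law of total probability
P(B) = P(B|A)P(A) + P(B|¬A)P(¬A)
     = 0.9000 × 0.1786 + 0.1250 × 0.8214
     = 0.16074000 + 0.10267500
     = 0.26341500

Step 2: Apply Bayes' theorem
P(A|B) = P(B|A) × P(A) / P(B)
       = 0.16074000 / 0.26341500
       = 0.6102


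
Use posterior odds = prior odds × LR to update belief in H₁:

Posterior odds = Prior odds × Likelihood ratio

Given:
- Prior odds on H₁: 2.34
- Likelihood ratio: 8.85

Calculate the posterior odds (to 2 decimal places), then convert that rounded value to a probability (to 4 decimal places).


Step 1: Calculate posterior odds
Posterior odds = Prior odds × LR
               = 2.34 × 8.85
               = 20.71

Step 2: Convert to probability
P(H₁|E) = Posterior odds / (1 + Posterior odds)
       = 20.71 / (1 + 20.71)
       = 20.71 / 21.71
       = 0.9539

The evidence increased P(H₁) from 0.7006 to 0.9539.


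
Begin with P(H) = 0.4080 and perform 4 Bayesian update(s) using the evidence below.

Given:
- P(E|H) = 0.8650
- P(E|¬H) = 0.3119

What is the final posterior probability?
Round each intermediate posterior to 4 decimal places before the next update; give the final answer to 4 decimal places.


Sequential Bayesian updating:

Initial prior: P(H) = 0.4080

Update 1:
  P(E) = 0.8650 × 0.4080 + 0.3119 × 0.5920 = 0.35292000 + 0.18464480 = 0.53756480
  P(H|E) = 0.35292000 / 0.53756480 = 0.6565

Update 2:
  P(E) = 0.8650 × 0.6565 + 0.3119 × 0.3435 = 0.56787250 + 0.10713765 = 0.67501015
  P(H|E) = 0.56787250 / 0.67501015 = 0.8413

Update 3:
  P(E) = 0.8650 × 0.8413 + 0.3119 × 0.1587 = 0.72772450 + 0.04949853 = 0.77722303
  P(H|E) = 0.72772450 / 0.77722303 = 0.9363

Update 4:
  P(E) = 0.8650 × 0.9363 + 0.3119 × 0.0637 = 0.80989950 + 0.01986803 = 0.82976753
  P(H|E) = 0.80989950 / 0.82976753 = 0.9761

Final posterior: 0.9761


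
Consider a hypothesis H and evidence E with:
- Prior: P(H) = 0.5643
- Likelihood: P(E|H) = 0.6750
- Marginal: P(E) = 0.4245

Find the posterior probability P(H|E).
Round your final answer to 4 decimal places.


Using Bayes' theorem:

P(H|E) = P(E|H) × P(H) / P(E)
       = 0.6750 × 0.5643 / 0.4245
       = 0.38090250 / 0.4245
       = 0.8973

The evidence strengthens our belief in H.
Prior: 0.5643 → Posterior: 0.8973


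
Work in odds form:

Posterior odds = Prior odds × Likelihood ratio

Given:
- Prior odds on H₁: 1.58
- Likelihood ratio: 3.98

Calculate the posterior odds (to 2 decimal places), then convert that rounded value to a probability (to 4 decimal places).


Step 1: Calculate posterior odds
Posterior odds = Prior odds × LR
               = 1.58 × 3.98
               = 6.29

Step 2: Convert to probability
P(H₁|E) = Posterior odds / (1 + Posterior odds)
       = 6.29 / (1 + 6.29)
       = 6.29 / 7.29
       = 0.8628

The evidence increased P(H₁) from 0.6124 to 0.8628.


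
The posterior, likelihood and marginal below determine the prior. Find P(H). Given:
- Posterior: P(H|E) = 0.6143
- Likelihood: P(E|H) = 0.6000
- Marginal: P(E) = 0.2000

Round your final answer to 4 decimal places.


From Bayes' theorem: P(H|E) = P(E|H) × P(H) / P(E)

Rearranging for P(H):
P(H) = P(H|E) × P(E) / P(E|H)
     = 0.6143 × 0.2000 / 0.6000
     = 0.12286000 / 0.6000
     = 0.2048


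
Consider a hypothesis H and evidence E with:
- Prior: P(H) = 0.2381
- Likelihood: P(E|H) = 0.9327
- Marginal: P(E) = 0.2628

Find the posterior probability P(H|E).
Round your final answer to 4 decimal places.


Using Bayes' theorem:

P(H|E) = P(E|H) × P(H) / P(E)
       = 0.9327 × 0.2381 / 0.2628
       = 0.22207587 / 0.2628
       = 0.8450

The evidence strengthens our belief in H.
Prior: 0.2381 → Posterior: 0.8450


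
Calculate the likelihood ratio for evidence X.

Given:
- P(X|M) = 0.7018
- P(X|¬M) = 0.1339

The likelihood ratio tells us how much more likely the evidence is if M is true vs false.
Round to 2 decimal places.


Likelihood Ratio (LR) = P(X|M) / P(X|¬M)

LR = 0.7018 / 0.1339
   = 5.24

The evidence is 5.24 times more likely if M is true than if M is false.
Since LR > 1, the evidence supports M over ¬M.


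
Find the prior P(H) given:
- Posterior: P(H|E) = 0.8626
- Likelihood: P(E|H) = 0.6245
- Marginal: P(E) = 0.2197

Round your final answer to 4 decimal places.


From Bayes' theorem: P(H|E) = P(E|H) × P(H) / P(E)

Rearranging for P(H):
P(H) = P(H|E) × P(E) / P(E|H)
     = 0.8626 × 0.2197 / 0.6245
     = 0.18951322 / 0.6245
     = 0.3035


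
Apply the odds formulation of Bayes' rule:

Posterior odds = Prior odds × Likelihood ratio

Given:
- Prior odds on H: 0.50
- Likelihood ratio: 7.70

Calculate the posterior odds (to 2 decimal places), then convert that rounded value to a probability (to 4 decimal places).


Step 1: Calculate posterior odds
Posterior odds = Prior odds × LR
               = 0.50 × 7.70
               = 3.85

Step 2: Convert to probability
P(H|E) = Posterior odds / (1 + Posterior odds)
       = 3.85 / (1 + 3.85)
       = 3.85 / 4.85
       = 0.7938

The evidence increased P(H) from 0.3333 to 0.7938.


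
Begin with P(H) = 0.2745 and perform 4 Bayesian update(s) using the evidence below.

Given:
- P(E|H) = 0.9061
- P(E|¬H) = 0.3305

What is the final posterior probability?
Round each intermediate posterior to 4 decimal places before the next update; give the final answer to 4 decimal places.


Sequential Bayesian updating:

Initial prior: P(H) = 0.2745

Update 1:
  P(E) = 0.9061 × 0.2745 + 0.3305 × 0.7255 = 0.24872445 + 0.23977775 = 0.48850220
  P(H|E) = 0.24872445 / 0.48850220 = 0.5092

Update 2:
  P(E) = 0.9061 × 0.5092 + 0.3305 × 0.4908 = 0.46138612 + 0.16220940 = 0.62359552
  P(H|E) = 0.46138612 / 0.62359552 = 0.7399

Update 3:
  P(E) = 0.9061 × 0.7399 + 0.3305 × 0.2601 = 0.67042339 + 0.08596305 = 0.75638644
  P(H|E) = 0.67042339 / 0.75638644 = 0.8864

Update 4:
  P(E) = 0.9061 × 0.8864 + 0.3305 × 0.1136 = 0.80316704 + 0.03754480 = 0.84071184
  P(H|E) = 0.80316704 / 0.84071184 = 0.9553

Final posterior: 0.9553


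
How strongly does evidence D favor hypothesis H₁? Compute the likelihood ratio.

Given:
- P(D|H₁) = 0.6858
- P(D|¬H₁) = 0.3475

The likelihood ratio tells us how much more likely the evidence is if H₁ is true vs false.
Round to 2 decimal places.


Likelihood Ratio (LR) = P(D|H₁) / P(D|¬H₁)

LR = 0.6858 / 0.3475
   = 1.97

The evidence is 1.97 times more likely if H₁ is true than if H₁ is false.
Since LR > 1, the evidence supports H₁ over ¬H₁.


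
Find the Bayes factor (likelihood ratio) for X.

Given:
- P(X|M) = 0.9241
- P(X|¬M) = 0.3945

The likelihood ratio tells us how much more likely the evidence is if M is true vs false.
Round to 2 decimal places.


Likelihood Ratio (LR) = P(X|M) / P(X|¬M)

LR = 0.9241 / 0.3945
   = 2.34

The evidence is 2.34 times more likely if M is true than if M is false.
Since LR > 1, the evidence supports M over ¬M.


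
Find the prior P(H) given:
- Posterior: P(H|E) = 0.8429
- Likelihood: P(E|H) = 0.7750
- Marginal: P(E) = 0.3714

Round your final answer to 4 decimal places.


From Bayes' theorem: P(H|E) = P(E|H) × P(H) / P(E)

Rearranging for P(H):
P(H) = P(H|E) × P(E) / P(E|H)
     = 0.8429 × 0.3714 / 0.7750
     = 0.31305306 / 0.7750
     = 0.4039


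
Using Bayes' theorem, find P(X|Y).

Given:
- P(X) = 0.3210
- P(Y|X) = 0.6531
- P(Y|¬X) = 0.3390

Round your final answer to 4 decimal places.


Bayes' theorem: P(X|Y) = P(Y|X) × P(X) / P(Y)

Step 1: Calculate P(Y) using law of total probability
P(Y) = P(Y|X)P(X) + P(Y|¬X)P(¬X)
     = 0.6531 × 0.3210 + 0.3390 × 0.6790
     = 0.20964510 + 0.23018100
     = 0.43982610

Step 2: Apply Bayes' theorem
P(X|Y) = P(Y|X) × P(X) / P(Y)
       = 0.20964510 / 0.43982610
       = 0.4767


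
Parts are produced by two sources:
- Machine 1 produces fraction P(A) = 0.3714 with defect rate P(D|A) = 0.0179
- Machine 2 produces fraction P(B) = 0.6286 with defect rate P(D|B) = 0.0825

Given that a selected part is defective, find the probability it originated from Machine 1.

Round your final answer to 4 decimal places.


Let A = from Machine 1, D = defective

Given:
- P(A) = 0.3714, P(B) = 0.6286
- P(D|A) = 0.0179, P(D|B) = 0.0825

Step 1: Find P(D)
P(D) = P(D|A)P(A) + P(D|B)P(B)
     = 0.0179 × 0.3714 + 0.0825 × 0.6286
     = 0.00664806 + 0.05185950
     = 0.05850756

Step 2: Apply Bayes' theorem
P(A|D) = P(D|A)P(A) / P(D)
       = 0.00664806 / 0.05850756
       = 0.1136


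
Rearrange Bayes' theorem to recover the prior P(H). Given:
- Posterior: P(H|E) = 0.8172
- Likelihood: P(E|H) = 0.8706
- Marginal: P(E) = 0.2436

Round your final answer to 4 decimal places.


From Bayes' theorem: P(H|E) = P(E|H) × P(H) / P(E)

Rearranging for P(H):
P(H) = P(H|E) × P(E) / P(E|H)
     = 0.8172 × 0.2436 / 0.8706
     = 0.19906992 / 0.8706
     = 0.2287


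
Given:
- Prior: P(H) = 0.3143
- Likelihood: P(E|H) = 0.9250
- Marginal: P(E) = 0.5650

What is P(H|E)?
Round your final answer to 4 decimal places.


Using Bayes' theorem:

P(H|E) = P(E|H) × P(H) / P(E)
       = 0.9250 × 0.3143 / 0.5650
       = 0.29072750 / 0.5650
       = 0.5146

The evidence strengthens our belief in H.
Prior: 0.3143 → Posterior: 0.5146


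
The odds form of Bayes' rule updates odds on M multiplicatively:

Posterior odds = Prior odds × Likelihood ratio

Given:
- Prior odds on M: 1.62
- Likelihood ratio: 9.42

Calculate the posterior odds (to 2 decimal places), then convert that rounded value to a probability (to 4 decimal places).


Step 1: Calculate posterior odds
Posterior odds = Prior odds × LR
               = 1.62 × 9.42
               = 15.26

Step 2: Convert to probability
P(M|E) = Posterior odds / (1 + Posterior odds)
       = 15.26 / (1 + 15.26)
       = 15.26 / 16.26
       = 0.9385

The evidence increased P(M) from 0.6183 to 0.9385.


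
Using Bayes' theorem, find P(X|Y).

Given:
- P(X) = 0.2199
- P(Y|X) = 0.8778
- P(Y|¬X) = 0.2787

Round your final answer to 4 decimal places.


Bayes' theorem: P(X|Y) = P(Y|X) × P(X) / P(Y)

Step 1: Calculate P(Y) using law of total probability
P(Y) = P(Y|X)P(X) + P(Y|¬X)P(¬X)
     = 0.8778 × 0.2199 + 0.2787 × 0.7801
     = 0.19302822 + 0.21741387
     = 0.41044209

Step 2: Apply Bayes' theorem
P(X|Y) = P(Y|X) × P(X) / P(Y)
       = 0.19302822 / 0.41044209
       = 0.4703


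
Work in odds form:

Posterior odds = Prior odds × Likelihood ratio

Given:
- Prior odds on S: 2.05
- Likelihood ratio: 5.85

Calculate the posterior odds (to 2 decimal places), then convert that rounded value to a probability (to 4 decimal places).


Step 1: Calculate posterior odds
Posterior odds = Prior odds × LR
               = 2.05 × 5.85
               = 11.99

Step 2: Convert to probability
P(S|E) = Posterior odds / (1 + Posterior odds)
       = 11.99 / (1 + 11.99)
       = 11.99 / 12.99
       = 0.9230

The evidence increased P(S) from 0.6721 to 0.9230.


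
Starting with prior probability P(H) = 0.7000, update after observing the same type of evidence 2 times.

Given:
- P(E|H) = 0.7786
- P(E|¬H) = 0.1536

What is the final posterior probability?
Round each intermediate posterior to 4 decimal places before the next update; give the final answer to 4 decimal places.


Sequential Bayesian updating:

Initial prior: P(H) = 0.7000

Update 1:
  P(E) = 0.7786 × 0.7000 + 0.1536 × 0.3000 = 0.54502000 + 0.04608000 = 0.59110000
  P(H|E) = 0.54502000 / 0.59110000 = 0.9220

Update 2:
  P(E) = 0.7786 × 0.9220 + 0.1536 × 0.0780 = 0.71786920 + 0.01198080 = 0.72985000
  P(H|E) = 0.71786920 / 0.72985000 = 0.9836

Final posterior: 0.9836


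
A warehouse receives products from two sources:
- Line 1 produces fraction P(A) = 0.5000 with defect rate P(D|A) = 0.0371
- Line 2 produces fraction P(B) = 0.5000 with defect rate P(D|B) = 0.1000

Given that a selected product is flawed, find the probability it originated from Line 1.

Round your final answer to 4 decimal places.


Let A = from Line 1, D = flawed

Given:
- P(A) = 0.5000, P(B) = 0.5000
- P(D|A) = 0.0371, P(D|B) = 0.1000

Step 1: Find P(D)
P(D) = P(D|A)P(A) + P(D|B)P(B)
     = 0.0371 × 0.5000 + 0.1000 × 0.5000
     = 0.01855000 + 0.05000000
     = 0.06855000

Step 2: Apply Bayes' theorem
P(A|D) = P(D|A)P(A) / P(D)
       = 0.01855000 / 0.06855000
       = 0.2706


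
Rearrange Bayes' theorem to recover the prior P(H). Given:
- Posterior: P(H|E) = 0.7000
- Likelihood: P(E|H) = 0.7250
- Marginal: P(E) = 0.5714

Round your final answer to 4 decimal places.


From Bayes' theorem: P(H|E) = P(E|H) × P(H) / P(E)

Rearranging for P(H):
P(H) = P(H|E) × P(E) / P(E|H)
     = 0.7000 × 0.5714 / 0.7250
     = 0.39998000 / 0.7250
     = 0.5517


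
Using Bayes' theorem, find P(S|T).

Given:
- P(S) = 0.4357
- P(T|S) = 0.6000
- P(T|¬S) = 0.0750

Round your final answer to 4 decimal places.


Bayes' theorem: P(S|T) = P(T|S) × P(S) / P(T)

Step 1: Calculate P(T) using law of total probability
P(T) = P(T|S)P(S) + P(T|¬S)P(¬S)
     = 0.6000 × 0.4357 + 0.0750 × 0.5643
     = 0.26142000 + 0.04232250
     = 0.30374250

Step 2: Apply Bayes' theorem
P(S|T) = P(T|S) × P(S) / P(T)
       = 0.26142000 / 0.30374250
       = 0.8607


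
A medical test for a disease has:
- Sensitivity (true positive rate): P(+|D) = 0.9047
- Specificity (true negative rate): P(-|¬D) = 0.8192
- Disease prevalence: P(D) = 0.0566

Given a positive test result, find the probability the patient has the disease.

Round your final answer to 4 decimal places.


Let D = has disease, + = positive test

Given:
- P(D) = 0.0566 (prevalence)
- P(+|D) = 0.9047 (sensitivity)
- P(-|¬D) = 0.8192 (specificity)
- P(+|¬D) = 0.1808 (false positive rate = 1 - specificity)

Step 1: Find P(+)
P(+) = P(+|D)P(D) + P(+|¬D)P(¬D)
     = 0.9047 × 0.0566 + 0.1808 × 0.9434
     = 0.05120602 + 0.17056672
     = 0.22177274

Step 2: Apply Bayes' theorem for P(D|+)
P(D|+) = P(+|D)P(D) / P(+)
       = 0.05120602 / 0.22177274
       = 0.2309


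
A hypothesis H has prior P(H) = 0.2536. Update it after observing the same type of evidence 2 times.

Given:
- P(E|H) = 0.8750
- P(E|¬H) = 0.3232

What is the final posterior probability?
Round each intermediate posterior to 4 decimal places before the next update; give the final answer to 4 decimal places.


Sequential Bayesian updating:

Initial prior: P(H) = 0.2536

Update 1:
  P(E) = 0.8750 × 0.2536 + 0.3232 × 0.7464 = 0.22190000 + 0.24123648 = 0.46313648
  P(H|E) = 0.22190000 / 0.46313648 = 0.4791

Update 2:
  P(E) = 0.8750 × 0.4791 + 0.3232 × 0.5209 = 0.41921250 + 0.16835488 = 0.58756738
  P(H|E) = 0.41921250 / 0.58756738 = 0.7135

Final posterior: 0.7135


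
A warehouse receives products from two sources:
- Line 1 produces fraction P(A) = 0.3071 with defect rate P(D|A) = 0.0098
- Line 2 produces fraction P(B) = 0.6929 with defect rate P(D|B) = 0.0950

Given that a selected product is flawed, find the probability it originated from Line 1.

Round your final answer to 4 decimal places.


Let A = from Line 1, D = flawed

Given:
- P(A) = 0.3071, P(B) = 0.6929
- P(D|A) = 0.0098, P(D|B) = 0.0950

Step 1: Find P(D)
P(D) = P(D|A)P(A) + P(D|B)P(B)
     = 0.0098 × 0.3071 + 0.0950 × 0.6929
     = 0.00300958 + 0.06582550
     = 0.06883508

Step 2: Apply Bayes' theorem
P(A|D) = P(D|A)P(A) / P(D)
       = 0.00300958 / 0.06883508
       = 0.0437


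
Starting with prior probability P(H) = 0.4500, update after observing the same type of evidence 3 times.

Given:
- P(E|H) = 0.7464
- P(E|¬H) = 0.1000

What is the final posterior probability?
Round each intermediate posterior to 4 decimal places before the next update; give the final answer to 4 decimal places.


Sequential Bayesian updating:

Initial prior: P(H) = 0.4500

Update 1:
  P(E) = 0.7464 × 0.4500 + 0.1000 × 0.5500 = 0.33588000 + 0.05500000 = 0.39088000
  P(H|E) = 0.33588000 / 0.39088000 = 0.8593

Update 2:
  P(E) = 0.7464 × 0.8593 + 0.1000 × 0.1407 = 0.64138152 + 0.01407000 = 0.65545152
  P(H|E) = 0.64138152 / 0.65545152 = 0.9785

Update 3:
  P(E) = 0.7464 × 0.9785 + 0.1000 × 0.0215 = 0.73035240 + 0.00215000 = 0.73250240
  P(H|E) = 0.73035240 / 0.73250240 = 0.9971

Final posterior: 0.9971


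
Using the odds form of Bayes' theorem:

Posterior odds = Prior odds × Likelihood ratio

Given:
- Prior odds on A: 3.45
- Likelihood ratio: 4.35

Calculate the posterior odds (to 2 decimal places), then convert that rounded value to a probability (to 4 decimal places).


Step 1: Calculate posterior odds
Posterior odds = Prior odds × LR
               = 3.45 × 4.35
               = 15.01

Step 2: Convert to probability
P(A|E) = Posterior odds / (1 + Posterior odds)
       = 15.01 / (1 + 15.01)
       = 15.01 / 16.01
       = 0.9375

The evidence increased P(A) from 0.7753 to 0.9375.


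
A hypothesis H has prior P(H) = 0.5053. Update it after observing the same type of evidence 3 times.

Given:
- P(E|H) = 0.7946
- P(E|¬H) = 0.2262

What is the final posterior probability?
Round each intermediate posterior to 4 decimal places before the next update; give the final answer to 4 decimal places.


Sequential Bayesian updating:

Initial prior: P(H) = 0.5053

Update 1:
  P(E) = 0.7946 × 0.5053 + 0.2262 × 0.4947 = 0.40151138 + 0.11190114 = 0.51341252
  P(H|E) = 0.40151138 / 0.51341252 = 0.7820

Update 2:
  P(E) = 0.7946 × 0.7820 + 0.2262 × 0.2180 = 0.62137720 + 0.04931160 = 0.67068880
  P(H|E) = 0.62137720 / 0.67068880 = 0.9265

Update 3:
  P(E) = 0.7946 × 0.9265 + 0.2262 × 0.0735 = 0.73619690 + 0.01662570 = 0.75282260
  P(H|E) = 0.73619690 / 0.75282260 = 0.9779

Final posterior: 0.9779


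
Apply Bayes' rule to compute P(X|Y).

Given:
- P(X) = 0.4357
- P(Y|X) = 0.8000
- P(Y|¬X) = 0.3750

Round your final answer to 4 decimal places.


Bayes' theorem: P(X|Y) = P(Y|X) × P(X) / P(Y)

Step 1: Calculate P(Y) using law of total probability
P(Y) = P(Y|X)P(X) + P(Y|¬X)P(¬X)
     = 0.8000 × 0.4357 + 0.3750 × 0.5643
     = 0.34856000 + 0.21161250
     = 0.56017250

Step 2: Apply Bayes' theorem
P(X|Y) = P(Y|X) × P(X) / P(Y)
       = 0.34856000 / 0.56017250
       = 0.6222


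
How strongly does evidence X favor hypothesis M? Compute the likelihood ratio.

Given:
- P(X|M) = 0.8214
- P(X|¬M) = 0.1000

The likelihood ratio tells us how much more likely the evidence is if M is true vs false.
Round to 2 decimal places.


Likelihood Ratio (LR) = P(X|M) / P(X|¬M)

LR = 0.8214 / 0.1000
   = 8.21

The evidence is 8.21 times more likely if M is true than if M is false.
Since LR > 1, the evidence supports M over ¬M.


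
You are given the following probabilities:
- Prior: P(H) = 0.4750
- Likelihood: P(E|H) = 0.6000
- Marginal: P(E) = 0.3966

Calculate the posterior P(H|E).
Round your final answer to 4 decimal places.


Using Bayes' theorem:

P(H|E) = P(E|H) × P(H) / P(E)
       = 0.6000 × 0.4750 / 0.3966
       = 0.28500000 / 0.3966
       = 0.7186

The evidence strengthens our belief in H.
Prior: 0.4750 → Posterior: 0.7186


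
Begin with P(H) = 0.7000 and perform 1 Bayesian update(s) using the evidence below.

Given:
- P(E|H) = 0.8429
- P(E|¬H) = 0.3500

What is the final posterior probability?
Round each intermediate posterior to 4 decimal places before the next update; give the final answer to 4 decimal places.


Sequential Bayesian updating:

Initial prior: P(H) = 0.7000

Update 1:
  P(E) = 0.8429 × 0.7000 + 0.3500 × 0.3000 = 0.59003000 + 0.10500000 = 0.69503000
  P(H|E) = 0.59003000 / 0.69503000 = 0.8489

Final posterior: 0.8489


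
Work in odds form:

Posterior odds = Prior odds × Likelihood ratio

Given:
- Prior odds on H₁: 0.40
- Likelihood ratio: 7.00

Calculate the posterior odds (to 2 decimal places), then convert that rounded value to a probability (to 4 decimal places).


Step 1: Calculate posterior odds
Posterior odds = Prior odds × LR
               = 0.40 × 7.00
               = 2.80

Step 2: Convert to probability
P(H₁|E) = Posterior odds / (1 + Posterior odds)
       = 2.80 / (1 + 2.80)
       = 2.80 / 3.80
       = 0.7368

The evidence increased P(H₁) from 0.2857 to 0.7368.


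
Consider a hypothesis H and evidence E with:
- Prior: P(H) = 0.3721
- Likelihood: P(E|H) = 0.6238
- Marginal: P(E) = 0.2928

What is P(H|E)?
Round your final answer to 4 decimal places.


Using Bayes' theorem:

P(H|E) = P(E|H) × P(H) / P(E)
       = 0.6238 × 0.3721 / 0.2928
       = 0.23211598 / 0.2928
       = 0.7927

The evidence strengthens our belief in H.
Prior: 0.3721 → Posterior: 0.7927


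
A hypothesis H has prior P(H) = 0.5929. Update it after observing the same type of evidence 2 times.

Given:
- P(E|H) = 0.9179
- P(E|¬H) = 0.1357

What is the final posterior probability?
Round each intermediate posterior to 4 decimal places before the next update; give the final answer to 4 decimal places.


Sequential Bayesian updating:

Initial prior: P(H) = 0.5929

Update 1:
  P(E) = 0.9179 × 0.5929 + 0.1357 × 0.4071 = 0.54422291 + 0.05524347 = 0.59946638
  P(H|E) = 0.54422291 / 0.59946638 = 0.9078

Update 2:
  P(E) = 0.9179 × 0.9078 + 0.1357 × 0.0922 = 0.83326962 + 0.01251154 = 0.84578116
  P(H|E) = 0.83326962 / 0.84578116 = 0.9852

Final posterior: 0.9852


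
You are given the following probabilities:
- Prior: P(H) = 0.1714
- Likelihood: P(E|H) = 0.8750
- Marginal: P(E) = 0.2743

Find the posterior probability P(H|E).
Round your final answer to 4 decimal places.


Using Bayes' theorem:

P(H|E) = P(E|H) × P(H) / P(E)
       = 0.8750 × 0.1714 / 0.2743
       = 0.14997500 / 0.2743
       = 0.5468

The evidence strengthens our belief in H.
Prior: 0.1714 → Posterior: 0.5468


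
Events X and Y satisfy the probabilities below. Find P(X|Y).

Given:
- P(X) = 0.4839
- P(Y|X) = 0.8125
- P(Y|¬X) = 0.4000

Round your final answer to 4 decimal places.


Bayes' theorem: P(X|Y) = P(Y|X) × P(X) / P(Y)

Step 1: Calculate P(Y) using law of total probability
P(Y) = P(Y|X)P(X) + P(Y|¬X)P(¬X)
     = 0.8125 × 0.4839 + 0.4000 × 0.5161
     = 0.39316875 + 0.20644000
     = 0.59960875

Step 2: Apply Bayes' theorem
P(X|Y) = P(Y|X) × P(X) / P(Y)
       = 0.39316875 / 0.59960875
       = 0.6557


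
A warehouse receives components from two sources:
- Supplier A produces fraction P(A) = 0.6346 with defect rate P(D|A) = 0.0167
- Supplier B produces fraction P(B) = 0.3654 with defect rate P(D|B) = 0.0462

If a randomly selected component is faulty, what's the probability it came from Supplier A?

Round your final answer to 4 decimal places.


Let A = from Supplier A, D = faulty

Given:
- P(A) = 0.6346, P(B) = 0.3654
- P(D|A) = 0.0167, P(D|B) = 0.0462

Step 1: Find P(D)
P(D) = P(D|A)P(A) + P(D|B)P(B)
     = 0.0167 × 0.6346 + 0.0462 × 0.3654
     = 0.01059782 + 0.01688148
     = 0.02747930

Step 2: Apply Bayes' theorem
P(A|D) = P(D|A)P(A) / P(D)
       = 0.01059782 / 0.02747930
       = 0.3857


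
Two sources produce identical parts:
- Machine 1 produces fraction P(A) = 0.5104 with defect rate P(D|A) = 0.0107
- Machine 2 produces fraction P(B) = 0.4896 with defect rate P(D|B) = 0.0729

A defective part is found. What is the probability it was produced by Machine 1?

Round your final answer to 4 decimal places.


Let A = from Machine 1, D = defective

Given:
- P(A) = 0.5104, P(B) = 0.4896
- P(D|A) = 0.0107, P(D|B) = 0.0729

Step 1: Find P(D)
P(D) = P(D|A)P(A) + P(D|B)P(B)
     = 0.0107 × 0.5104 + 0.0729 × 0.4896
     = 0.00546128 + 0.03569184
     = 0.04115312

Step 2: Apply Bayes' theorem
P(A|D) = P(D|A)P(A) / P(D)
       = 0.00546128 / 0.04115312
       = 0.1327


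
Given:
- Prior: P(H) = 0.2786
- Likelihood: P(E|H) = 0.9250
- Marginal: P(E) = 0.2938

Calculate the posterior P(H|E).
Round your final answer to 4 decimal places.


Using Bayes' theorem:

P(H|E) = P(E|H) × P(H) / P(E)
       = 0.9250 × 0.2786 / 0.2938
       = 0.25770500 / 0.2938
       = 0.8771

The evidence strengthens our belief in H.
Prior: 0.2786 → Posterior: 0.8771


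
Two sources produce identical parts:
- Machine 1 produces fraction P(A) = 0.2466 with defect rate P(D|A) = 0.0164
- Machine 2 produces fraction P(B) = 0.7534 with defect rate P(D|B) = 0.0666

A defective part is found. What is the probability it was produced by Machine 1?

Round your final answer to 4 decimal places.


Let A = from Machine 1, D = defective

Given:
- P(A) = 0.2466, P(B) = 0.7534
- P(D|A) = 0.0164, P(D|B) = 0.0666

Step 1: Find P(D)
P(D) = P(D|A)P(A) + P(D|B)P(B)
     = 0.0164 × 0.2466 + 0.0666 × 0.7534
     = 0.00404424 + 0.05017644
     = 0.05422068

Step 2: Apply Bayes' theorem
P(A|D) = P(D|A)P(A) / P(D)
       = 0.00404424 / 0.05422068
       = 0.0746


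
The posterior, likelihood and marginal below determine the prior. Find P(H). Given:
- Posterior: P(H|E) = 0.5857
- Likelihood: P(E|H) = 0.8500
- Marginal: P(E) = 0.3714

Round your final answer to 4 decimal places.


From Bayes' theorem: P(H|E) = P(E|H) × P(H) / P(E)

Rearranging for P(H):
P(H) = P(H|E) × P(E) / P(E|H)
     = 0.5857 × 0.3714 / 0.8500
     = 0.21752898 / 0.8500
     = 0.2559


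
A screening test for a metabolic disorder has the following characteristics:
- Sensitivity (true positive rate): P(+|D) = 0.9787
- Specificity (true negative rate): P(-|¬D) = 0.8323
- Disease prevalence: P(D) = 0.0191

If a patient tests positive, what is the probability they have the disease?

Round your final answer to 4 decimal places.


Let D = has disease, + = positive test

Given:
- P(D) = 0.0191 (prevalence)
- P(+|D) = 0.9787 (sensitivity)
- P(-|¬D) = 0.8323 (specificity)
- P(+|¬D) = 0.1677 (false positive rate = 1 - specificity)

Step 1: Find P(+)
P(+) = P(+|D)P(D) + P(+|¬D)P(¬D)
     = 0.9787 × 0.0191 + 0.1677 × 0.9809
     = 0.01869317 + 0.16449693
     = 0.18319010

Step 2: Apply Bayes' theorem for P(D|+)
P(D|+) = P(+|D)P(D) / P(+)
       = 0.01869317 / 0.18319010
       = 0.1020


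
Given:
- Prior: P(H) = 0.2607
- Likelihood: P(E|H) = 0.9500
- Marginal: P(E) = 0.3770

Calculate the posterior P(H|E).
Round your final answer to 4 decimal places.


Using Bayes' theorem:

P(H|E) = P(E|H) × P(H) / P(E)
       = 0.9500 × 0.2607 / 0.3770
       = 0.24766500 / 0.3770
       = 0.6569

The evidence strengthens our belief in H.
Prior: 0.2607 → Posterior: 0.6569


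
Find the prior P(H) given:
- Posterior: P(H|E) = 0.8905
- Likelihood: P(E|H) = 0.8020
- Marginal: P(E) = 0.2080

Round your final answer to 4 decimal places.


From Bayes' theorem: P(H|E) = P(E|H) × P(H) / P(E)

Rearranging for P(H):
P(H) = P(H|E) × P(E) / P(E|H)
     = 0.8905 × 0.2080 / 0.8020
     = 0.18522400 / 0.8020
     = 0.2310


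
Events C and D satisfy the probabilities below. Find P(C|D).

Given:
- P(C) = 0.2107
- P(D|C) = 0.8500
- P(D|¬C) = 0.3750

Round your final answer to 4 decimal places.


Bayes' theorem: P(C|D) = P(D|C) × P(C) / P(D)

Step 1: Calculate P(D) using law of total probability
P(D) = P(D|C)P(C) + P(D|¬C)P(¬C)
     = 0.8500 × 0.2107 + 0.3750 × 0.7893
     = 0.17909500 + 0.29598750
     = 0.47508250

Step 2: Apply Bayes' theorem
P(C|D) = P(D|C) × P(C) / P(D)
       = 0.17909500 / 0.47508250
       = 0.3770


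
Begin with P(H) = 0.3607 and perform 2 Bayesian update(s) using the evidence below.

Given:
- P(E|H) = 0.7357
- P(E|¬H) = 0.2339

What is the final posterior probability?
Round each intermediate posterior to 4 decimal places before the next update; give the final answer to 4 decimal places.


Sequential Bayesian updating:

Initial prior: P(H) = 0.3607

Update 1:
  P(E) = 0.7357 × 0.3607 + 0.2339 × 0.6393 = 0.26536699 + 0.14953227 = 0.41489926
  P(H|E) = 0.26536699 / 0.41489926 = 0.6396

Update 2:
  P(E) = 0.7357 × 0.6396 + 0.2339 × 0.3604 = 0.47055372 + 0.08429756 = 0.55485128
  P(H|E) = 0.47055372 / 0.55485128 = 0.8481

Final posterior: 0.8481


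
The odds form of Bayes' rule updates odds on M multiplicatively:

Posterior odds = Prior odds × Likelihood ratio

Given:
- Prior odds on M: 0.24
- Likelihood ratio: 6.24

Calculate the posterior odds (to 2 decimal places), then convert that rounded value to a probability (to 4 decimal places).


Step 1: Calculate posterior odds
Posterior odds = Prior odds × LR
               = 0.24 × 6.24
               = 1.50

Step 2: Convert to probability
P(M|E) = Posterior odds / (1 + Posterior odds)
       = 1.50 / (1 + 1.50)
       = 1.50 / 2.50
       = 0.6000

The evidence increased P(M) from 0.1935 to 0.6000.
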